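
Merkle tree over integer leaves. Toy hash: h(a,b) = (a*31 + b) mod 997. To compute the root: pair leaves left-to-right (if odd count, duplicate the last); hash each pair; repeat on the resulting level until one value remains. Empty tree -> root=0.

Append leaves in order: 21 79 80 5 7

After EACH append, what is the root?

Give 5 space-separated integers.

After append 21 (leaves=[21]):
  L0: [21]
  root=21
After append 79 (leaves=[21, 79]):
  L0: [21, 79]
  L1: h(21,79)=(21*31+79)%997=730 -> [730]
  root=730
After append 80 (leaves=[21, 79, 80]):
  L0: [21, 79, 80]
  L1: h(21,79)=(21*31+79)%997=730 h(80,80)=(80*31+80)%997=566 -> [730, 566]
  L2: h(730,566)=(730*31+566)%997=265 -> [265]
  root=265
After append 5 (leaves=[21, 79, 80, 5]):
  L0: [21, 79, 80, 5]
  L1: h(21,79)=(21*31+79)%997=730 h(80,5)=(80*31+5)%997=491 -> [730, 491]
  L2: h(730,491)=(730*31+491)%997=190 -> [190]
  root=190
After append 7 (leaves=[21, 79, 80, 5, 7]):
  L0: [21, 79, 80, 5, 7]
  L1: h(21,79)=(21*31+79)%997=730 h(80,5)=(80*31+5)%997=491 h(7,7)=(7*31+7)%997=224 -> [730, 491, 224]
  L2: h(730,491)=(730*31+491)%997=190 h(224,224)=(224*31+224)%997=189 -> [190, 189]
  L3: h(190,189)=(190*31+189)%997=97 -> [97]
  root=97

Answer: 21 730 265 190 97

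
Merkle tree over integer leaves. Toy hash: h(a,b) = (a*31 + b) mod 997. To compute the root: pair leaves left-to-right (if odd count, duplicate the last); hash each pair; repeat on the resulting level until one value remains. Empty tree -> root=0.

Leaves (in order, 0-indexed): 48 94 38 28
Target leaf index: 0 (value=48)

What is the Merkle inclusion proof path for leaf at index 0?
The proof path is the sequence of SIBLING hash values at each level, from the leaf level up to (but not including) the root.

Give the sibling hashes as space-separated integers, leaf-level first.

L0 (leaves): [48, 94, 38, 28], target index=0
L1: h(48,94)=(48*31+94)%997=585 [pair 0] h(38,28)=(38*31+28)%997=209 [pair 1] -> [585, 209]
  Sibling for proof at L0: 94
L2: h(585,209)=(585*31+209)%997=398 [pair 0] -> [398]
  Sibling for proof at L1: 209
Root: 398
Proof path (sibling hashes from leaf to root): [94, 209]

Answer: 94 209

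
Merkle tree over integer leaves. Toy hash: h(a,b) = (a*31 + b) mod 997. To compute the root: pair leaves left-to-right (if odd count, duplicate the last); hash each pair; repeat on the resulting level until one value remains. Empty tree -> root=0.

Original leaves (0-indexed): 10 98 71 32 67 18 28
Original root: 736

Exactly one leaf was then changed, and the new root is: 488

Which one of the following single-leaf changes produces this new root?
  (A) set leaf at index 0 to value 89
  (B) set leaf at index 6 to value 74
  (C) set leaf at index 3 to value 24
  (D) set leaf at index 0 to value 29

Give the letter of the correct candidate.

Answer: C

Derivation:
Original leaves: [10, 98, 71, 32, 67, 18, 28]
Target new root: 488
Try each candidate change and compute the resulting root:
Candidate A: set leaf[0] = 89 -> leaves = [89, 98, 71, 32, 67, 18, 28]
  L0: [89, 98, 71, 32, 67, 18, 28]
  L1: h(89,98)=(89*31+98)%997=863 h(71,32)=(71*31+32)%997=239 h(67,18)=(67*31+18)%997=101 h(28,28)=(28*31+28)%997=896 -> [863, 239, 101, 896]
  L2: h(863,239)=(863*31+239)%997=73 h(101,896)=(101*31+896)%997=39 -> [73, 39]
  L3: h(73,39)=(73*31+39)%997=308 -> [308]
  root = 308 != target 488
Candidate B: set leaf[6] = 74 -> leaves = [10, 98, 71, 32, 67, 18, 74]
  L0: [10, 98, 71, 32, 67, 18, 74]
  L1: h(10,98)=(10*31+98)%997=408 h(71,32)=(71*31+32)%997=239 h(67,18)=(67*31+18)%997=101 h(74,74)=(74*31+74)%997=374 -> [408, 239, 101, 374]
  L2: h(408,239)=(408*31+239)%997=923 h(101,374)=(101*31+374)%997=514 -> [923, 514]
  L3: h(923,514)=(923*31+514)%997=214 -> [214]
  root = 214 != target 488
Candidate C: set leaf[3] = 24 -> leaves = [10, 98, 71, 24, 67, 18, 28]
  L0: [10, 98, 71, 24, 67, 18, 28]
  L1: h(10,98)=(10*31+98)%997=408 h(71,24)=(71*31+24)%997=231 h(67,18)=(67*31+18)%997=101 h(28,28)=(28*31+28)%997=896 -> [408, 231, 101, 896]
  L2: h(408,231)=(408*31+231)%997=915 h(101,896)=(101*31+896)%997=39 -> [915, 39]
  L3: h(915,39)=(915*31+39)%997=488 -> [488]
  root = 488 == target 488  ** MATCH **
Candidate D: set leaf[0] = 29 -> leaves = [29, 98, 71, 32, 67, 18, 28]
  L0: [29, 98, 71, 32, 67, 18, 28]
  L1: h(29,98)=(29*31+98)%997=0 h(71,32)=(71*31+32)%997=239 h(67,18)=(67*31+18)%997=101 h(28,28)=(28*31+28)%997=896 -> [0, 239, 101, 896]
  L2: h(0,239)=(0*31+239)%997=239 h(101,896)=(101*31+896)%997=39 -> [239, 39]
  L3: h(239,39)=(239*31+39)%997=469 -> [469]
  root = 469 != target 488
Candidate C produces the target root.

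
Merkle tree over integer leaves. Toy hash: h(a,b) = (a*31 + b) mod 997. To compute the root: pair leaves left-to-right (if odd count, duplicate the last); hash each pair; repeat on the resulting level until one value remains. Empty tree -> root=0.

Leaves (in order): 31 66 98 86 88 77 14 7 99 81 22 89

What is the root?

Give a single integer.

L0: [31, 66, 98, 86, 88, 77, 14, 7, 99, 81, 22, 89]
L1: h(31,66)=(31*31+66)%997=30 h(98,86)=(98*31+86)%997=133 h(88,77)=(88*31+77)%997=811 h(14,7)=(14*31+7)%997=441 h(99,81)=(99*31+81)%997=159 h(22,89)=(22*31+89)%997=771 -> [30, 133, 811, 441, 159, 771]
L2: h(30,133)=(30*31+133)%997=66 h(811,441)=(811*31+441)%997=657 h(159,771)=(159*31+771)%997=715 -> [66, 657, 715]
L3: h(66,657)=(66*31+657)%997=709 h(715,715)=(715*31+715)%997=946 -> [709, 946]
L4: h(709,946)=(709*31+946)%997=991 -> [991]

Answer: 991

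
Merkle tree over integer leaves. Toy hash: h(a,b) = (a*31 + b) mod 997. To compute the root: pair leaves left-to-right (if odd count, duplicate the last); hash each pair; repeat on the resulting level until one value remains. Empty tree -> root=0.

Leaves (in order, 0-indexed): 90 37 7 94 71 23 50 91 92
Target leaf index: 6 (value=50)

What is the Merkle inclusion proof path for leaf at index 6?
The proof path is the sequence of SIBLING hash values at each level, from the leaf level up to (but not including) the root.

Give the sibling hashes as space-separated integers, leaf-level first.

Answer: 91 230 212 725

Derivation:
L0 (leaves): [90, 37, 7, 94, 71, 23, 50, 91, 92], target index=6
L1: h(90,37)=(90*31+37)%997=833 [pair 0] h(7,94)=(7*31+94)%997=311 [pair 1] h(71,23)=(71*31+23)%997=230 [pair 2] h(50,91)=(50*31+91)%997=644 [pair 3] h(92,92)=(92*31+92)%997=950 [pair 4] -> [833, 311, 230, 644, 950]
  Sibling for proof at L0: 91
L2: h(833,311)=(833*31+311)%997=212 [pair 0] h(230,644)=(230*31+644)%997=795 [pair 1] h(950,950)=(950*31+950)%997=490 [pair 2] -> [212, 795, 490]
  Sibling for proof at L1: 230
L3: h(212,795)=(212*31+795)%997=388 [pair 0] h(490,490)=(490*31+490)%997=725 [pair 1] -> [388, 725]
  Sibling for proof at L2: 212
L4: h(388,725)=(388*31+725)%997=789 [pair 0] -> [789]
  Sibling for proof at L3: 725
Root: 789
Proof path (sibling hashes from leaf to root): [91, 230, 212, 725]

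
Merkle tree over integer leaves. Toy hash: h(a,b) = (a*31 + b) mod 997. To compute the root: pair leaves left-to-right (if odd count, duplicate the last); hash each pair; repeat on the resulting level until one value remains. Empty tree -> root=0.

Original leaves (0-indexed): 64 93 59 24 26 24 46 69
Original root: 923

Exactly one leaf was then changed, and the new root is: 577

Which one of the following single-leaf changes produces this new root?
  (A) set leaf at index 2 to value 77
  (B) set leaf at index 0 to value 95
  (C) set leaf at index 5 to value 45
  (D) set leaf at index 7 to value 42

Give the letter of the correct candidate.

Answer: C

Derivation:
Original leaves: [64, 93, 59, 24, 26, 24, 46, 69]
Target new root: 577
Try each candidate change and compute the resulting root:
Candidate A: set leaf[2] = 77 -> leaves = [64, 93, 77, 24, 26, 24, 46, 69]
  L0: [64, 93, 77, 24, 26, 24, 46, 69]
  L1: h(64,93)=(64*31+93)%997=83 h(77,24)=(77*31+24)%997=417 h(26,24)=(26*31+24)%997=830 h(46,69)=(46*31+69)%997=498 -> [83, 417, 830, 498]
  L2: h(83,417)=(83*31+417)%997=996 h(830,498)=(830*31+498)%997=306 -> [996, 306]
  L3: h(996,306)=(996*31+306)%997=275 -> [275]
  root = 275 != target 577
Candidate B: set leaf[0] = 95 -> leaves = [95, 93, 59, 24, 26, 24, 46, 69]
  L0: [95, 93, 59, 24, 26, 24, 46, 69]
  L1: h(95,93)=(95*31+93)%997=47 h(59,24)=(59*31+24)%997=856 h(26,24)=(26*31+24)%997=830 h(46,69)=(46*31+69)%997=498 -> [47, 856, 830, 498]
  L2: h(47,856)=(47*31+856)%997=319 h(830,498)=(830*31+498)%997=306 -> [319, 306]
  L3: h(319,306)=(319*31+306)%997=225 -> [225]
  root = 225 != target 577
Candidate C: set leaf[5] = 45 -> leaves = [64, 93, 59, 24, 26, 45, 46, 69]
  L0: [64, 93, 59, 24, 26, 45, 46, 69]
  L1: h(64,93)=(64*31+93)%997=83 h(59,24)=(59*31+24)%997=856 h(26,45)=(26*31+45)%997=851 h(46,69)=(46*31+69)%997=498 -> [83, 856, 851, 498]
  L2: h(83,856)=(83*31+856)%997=438 h(851,498)=(851*31+498)%997=957 -> [438, 957]
  L3: h(438,957)=(438*31+957)%997=577 -> [577]
  root = 577 == target 577  ** MATCH **
Candidate D: set leaf[7] = 42 -> leaves = [64, 93, 59, 24, 26, 24, 46, 42]
  L0: [64, 93, 59, 24, 26, 24, 46, 42]
  L1: h(64,93)=(64*31+93)%997=83 h(59,24)=(59*31+24)%997=856 h(26,24)=(26*31+24)%997=830 h(46,42)=(46*31+42)%997=471 -> [83, 856, 830, 471]
  L2: h(83,856)=(83*31+856)%997=438 h(830,471)=(830*31+471)%997=279 -> [438, 279]
  L3: h(438,279)=(438*31+279)%997=896 -> [896]
  root = 896 != target 577
Candidate C produces the target root.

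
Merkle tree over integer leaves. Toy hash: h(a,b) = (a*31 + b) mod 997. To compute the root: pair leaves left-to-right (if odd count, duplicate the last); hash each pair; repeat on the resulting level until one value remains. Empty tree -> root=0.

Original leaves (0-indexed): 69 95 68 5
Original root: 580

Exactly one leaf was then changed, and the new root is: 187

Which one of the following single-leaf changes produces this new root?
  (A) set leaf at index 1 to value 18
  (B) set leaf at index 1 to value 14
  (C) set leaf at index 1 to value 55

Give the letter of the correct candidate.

Answer: A

Derivation:
Original leaves: [69, 95, 68, 5]
Target new root: 187
Try each candidate change and compute the resulting root:
Candidate A: set leaf[1] = 18 -> leaves = [69, 18, 68, 5]
  L0: [69, 18, 68, 5]
  L1: h(69,18)=(69*31+18)%997=163 h(68,5)=(68*31+5)%997=119 -> [163, 119]
  L2: h(163,119)=(163*31+119)%997=187 -> [187]
  root = 187 == target 187  ** MATCH **
Candidate B: set leaf[1] = 14 -> leaves = [69, 14, 68, 5]
  L0: [69, 14, 68, 5]
  L1: h(69,14)=(69*31+14)%997=159 h(68,5)=(68*31+5)%997=119 -> [159, 119]
  L2: h(159,119)=(159*31+119)%997=63 -> [63]
  root = 63 != target 187
Candidate C: set leaf[1] = 55 -> leaves = [69, 55, 68, 5]
  L0: [69, 55, 68, 5]
  L1: h(69,55)=(69*31+55)%997=200 h(68,5)=(68*31+5)%997=119 -> [200, 119]
  L2: h(200,119)=(200*31+119)%997=337 -> [337]
  root = 337 != target 187
Candidate A produces the target root.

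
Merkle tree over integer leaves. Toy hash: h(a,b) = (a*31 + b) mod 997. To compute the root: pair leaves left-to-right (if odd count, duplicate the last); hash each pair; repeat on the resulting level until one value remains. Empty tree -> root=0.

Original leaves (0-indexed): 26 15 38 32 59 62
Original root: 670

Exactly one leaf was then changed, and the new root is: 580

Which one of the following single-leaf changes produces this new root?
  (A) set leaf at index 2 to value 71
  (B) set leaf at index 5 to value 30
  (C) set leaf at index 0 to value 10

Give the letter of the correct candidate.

Answer: C

Derivation:
Original leaves: [26, 15, 38, 32, 59, 62]
Target new root: 580
Try each candidate change and compute the resulting root:
Candidate A: set leaf[2] = 71 -> leaves = [26, 15, 71, 32, 59, 62]
  L0: [26, 15, 71, 32, 59, 62]
  L1: h(26,15)=(26*31+15)%997=821 h(71,32)=(71*31+32)%997=239 h(59,62)=(59*31+62)%997=894 -> [821, 239, 894]
  L2: h(821,239)=(821*31+239)%997=765 h(894,894)=(894*31+894)%997=692 -> [765, 692]
  L3: h(765,692)=(765*31+692)%997=479 -> [479]
  root = 479 != target 580
Candidate B: set leaf[5] = 30 -> leaves = [26, 15, 38, 32, 59, 30]
  L0: [26, 15, 38, 32, 59, 30]
  L1: h(26,15)=(26*31+15)%997=821 h(38,32)=(38*31+32)%997=213 h(59,30)=(59*31+30)%997=862 -> [821, 213, 862]
  L2: h(821,213)=(821*31+213)%997=739 h(862,862)=(862*31+862)%997=665 -> [739, 665]
  L3: h(739,665)=(739*31+665)%997=643 -> [643]
  root = 643 != target 580
Candidate C: set leaf[0] = 10 -> leaves = [10, 15, 38, 32, 59, 62]
  L0: [10, 15, 38, 32, 59, 62]
  L1: h(10,15)=(10*31+15)%997=325 h(38,32)=(38*31+32)%997=213 h(59,62)=(59*31+62)%997=894 -> [325, 213, 894]
  L2: h(325,213)=(325*31+213)%997=318 h(894,894)=(894*31+894)%997=692 -> [318, 692]
  L3: h(318,692)=(318*31+692)%997=580 -> [580]
  root = 580 == target 580  ** MATCH **
Candidate C produces the target root.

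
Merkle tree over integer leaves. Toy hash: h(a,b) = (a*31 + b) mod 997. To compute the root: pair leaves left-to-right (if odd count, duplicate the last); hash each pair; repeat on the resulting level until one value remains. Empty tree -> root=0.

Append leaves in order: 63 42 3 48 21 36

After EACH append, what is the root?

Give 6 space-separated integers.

Answer: 63 1 127 172 914 397

Derivation:
After append 63 (leaves=[63]):
  L0: [63]
  root=63
After append 42 (leaves=[63, 42]):
  L0: [63, 42]
  L1: h(63,42)=(63*31+42)%997=1 -> [1]
  root=1
After append 3 (leaves=[63, 42, 3]):
  L0: [63, 42, 3]
  L1: h(63,42)=(63*31+42)%997=1 h(3,3)=(3*31+3)%997=96 -> [1, 96]
  L2: h(1,96)=(1*31+96)%997=127 -> [127]
  root=127
After append 48 (leaves=[63, 42, 3, 48]):
  L0: [63, 42, 3, 48]
  L1: h(63,42)=(63*31+42)%997=1 h(3,48)=(3*31+48)%997=141 -> [1, 141]
  L2: h(1,141)=(1*31+141)%997=172 -> [172]
  root=172
After append 21 (leaves=[63, 42, 3, 48, 21]):
  L0: [63, 42, 3, 48, 21]
  L1: h(63,42)=(63*31+42)%997=1 h(3,48)=(3*31+48)%997=141 h(21,21)=(21*31+21)%997=672 -> [1, 141, 672]
  L2: h(1,141)=(1*31+141)%997=172 h(672,672)=(672*31+672)%997=567 -> [172, 567]
  L3: h(172,567)=(172*31+567)%997=914 -> [914]
  root=914
After append 36 (leaves=[63, 42, 3, 48, 21, 36]):
  L0: [63, 42, 3, 48, 21, 36]
  L1: h(63,42)=(63*31+42)%997=1 h(3,48)=(3*31+48)%997=141 h(21,36)=(21*31+36)%997=687 -> [1, 141, 687]
  L2: h(1,141)=(1*31+141)%997=172 h(687,687)=(687*31+687)%997=50 -> [172, 50]
  L3: h(172,50)=(172*31+50)%997=397 -> [397]
  root=397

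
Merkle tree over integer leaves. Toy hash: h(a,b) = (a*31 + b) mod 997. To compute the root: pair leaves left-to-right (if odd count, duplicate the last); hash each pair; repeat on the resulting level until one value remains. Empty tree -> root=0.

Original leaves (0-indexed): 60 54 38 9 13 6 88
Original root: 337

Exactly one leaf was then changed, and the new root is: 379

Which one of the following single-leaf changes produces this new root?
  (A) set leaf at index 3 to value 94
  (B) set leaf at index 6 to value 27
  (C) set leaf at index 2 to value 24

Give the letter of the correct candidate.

Answer: B

Derivation:
Original leaves: [60, 54, 38, 9, 13, 6, 88]
Target new root: 379
Try each candidate change and compute the resulting root:
Candidate A: set leaf[3] = 94 -> leaves = [60, 54, 38, 94, 13, 6, 88]
  L0: [60, 54, 38, 94, 13, 6, 88]
  L1: h(60,54)=(60*31+54)%997=917 h(38,94)=(38*31+94)%997=275 h(13,6)=(13*31+6)%997=409 h(88,88)=(88*31+88)%997=822 -> [917, 275, 409, 822]
  L2: h(917,275)=(917*31+275)%997=786 h(409,822)=(409*31+822)%997=540 -> [786, 540]
  L3: h(786,540)=(786*31+540)%997=978 -> [978]
  root = 978 != target 379
Candidate B: set leaf[6] = 27 -> leaves = [60, 54, 38, 9, 13, 6, 27]
  L0: [60, 54, 38, 9, 13, 6, 27]
  L1: h(60,54)=(60*31+54)%997=917 h(38,9)=(38*31+9)%997=190 h(13,6)=(13*31+6)%997=409 h(27,27)=(27*31+27)%997=864 -> [917, 190, 409, 864]
  L2: h(917,190)=(917*31+190)%997=701 h(409,864)=(409*31+864)%997=582 -> [701, 582]
  L3: h(701,582)=(701*31+582)%997=379 -> [379]
  root = 379 == target 379  ** MATCH **
Candidate C: set leaf[2] = 24 -> leaves = [60, 54, 24, 9, 13, 6, 88]
  L0: [60, 54, 24, 9, 13, 6, 88]
  L1: h(60,54)=(60*31+54)%997=917 h(24,9)=(24*31+9)%997=753 h(13,6)=(13*31+6)%997=409 h(88,88)=(88*31+88)%997=822 -> [917, 753, 409, 822]
  L2: h(917,753)=(917*31+753)%997=267 h(409,822)=(409*31+822)%997=540 -> [267, 540]
  L3: h(267,540)=(267*31+540)%997=841 -> [841]
  root = 841 != target 379
Candidate B produces the target root.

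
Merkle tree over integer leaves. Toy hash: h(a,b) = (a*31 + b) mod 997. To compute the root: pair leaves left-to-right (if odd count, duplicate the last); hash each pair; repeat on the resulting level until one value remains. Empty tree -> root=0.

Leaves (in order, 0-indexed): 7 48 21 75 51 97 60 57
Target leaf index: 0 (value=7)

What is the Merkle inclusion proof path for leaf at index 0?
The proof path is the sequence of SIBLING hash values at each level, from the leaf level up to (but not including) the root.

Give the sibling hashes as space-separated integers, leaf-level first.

L0 (leaves): [7, 48, 21, 75, 51, 97, 60, 57], target index=0
L1: h(7,48)=(7*31+48)%997=265 [pair 0] h(21,75)=(21*31+75)%997=726 [pair 1] h(51,97)=(51*31+97)%997=681 [pair 2] h(60,57)=(60*31+57)%997=920 [pair 3] -> [265, 726, 681, 920]
  Sibling for proof at L0: 48
L2: h(265,726)=(265*31+726)%997=965 [pair 0] h(681,920)=(681*31+920)%997=97 [pair 1] -> [965, 97]
  Sibling for proof at L1: 726
L3: h(965,97)=(965*31+97)%997=102 [pair 0] -> [102]
  Sibling for proof at L2: 97
Root: 102
Proof path (sibling hashes from leaf to root): [48, 726, 97]

Answer: 48 726 97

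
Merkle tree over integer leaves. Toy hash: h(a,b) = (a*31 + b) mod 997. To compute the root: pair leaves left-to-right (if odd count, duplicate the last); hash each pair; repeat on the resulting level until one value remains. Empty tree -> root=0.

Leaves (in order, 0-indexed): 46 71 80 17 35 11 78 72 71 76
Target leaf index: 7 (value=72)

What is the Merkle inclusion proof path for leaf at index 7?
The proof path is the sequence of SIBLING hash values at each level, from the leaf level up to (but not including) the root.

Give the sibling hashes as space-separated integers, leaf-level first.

Answer: 78 99 51 662

Derivation:
L0 (leaves): [46, 71, 80, 17, 35, 11, 78, 72, 71, 76], target index=7
L1: h(46,71)=(46*31+71)%997=500 [pair 0] h(80,17)=(80*31+17)%997=503 [pair 1] h(35,11)=(35*31+11)%997=99 [pair 2] h(78,72)=(78*31+72)%997=496 [pair 3] h(71,76)=(71*31+76)%997=283 [pair 4] -> [500, 503, 99, 496, 283]
  Sibling for proof at L0: 78
L2: h(500,503)=(500*31+503)%997=51 [pair 0] h(99,496)=(99*31+496)%997=574 [pair 1] h(283,283)=(283*31+283)%997=83 [pair 2] -> [51, 574, 83]
  Sibling for proof at L1: 99
L3: h(51,574)=(51*31+574)%997=161 [pair 0] h(83,83)=(83*31+83)%997=662 [pair 1] -> [161, 662]
  Sibling for proof at L2: 51
L4: h(161,662)=(161*31+662)%997=668 [pair 0] -> [668]
  Sibling for proof at L3: 662
Root: 668
Proof path (sibling hashes from leaf to root): [78, 99, 51, 662]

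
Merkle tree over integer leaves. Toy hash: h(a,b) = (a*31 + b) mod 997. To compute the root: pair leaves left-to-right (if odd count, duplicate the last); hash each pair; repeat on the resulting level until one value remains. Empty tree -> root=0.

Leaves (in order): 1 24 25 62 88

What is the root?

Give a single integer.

L0: [1, 24, 25, 62, 88]
L1: h(1,24)=(1*31+24)%997=55 h(25,62)=(25*31+62)%997=837 h(88,88)=(88*31+88)%997=822 -> [55, 837, 822]
L2: h(55,837)=(55*31+837)%997=548 h(822,822)=(822*31+822)%997=382 -> [548, 382]
L3: h(548,382)=(548*31+382)%997=421 -> [421]

Answer: 421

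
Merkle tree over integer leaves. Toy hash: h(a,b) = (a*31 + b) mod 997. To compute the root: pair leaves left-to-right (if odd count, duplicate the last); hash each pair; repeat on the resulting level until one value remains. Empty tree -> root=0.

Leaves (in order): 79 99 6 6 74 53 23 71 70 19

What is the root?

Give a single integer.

L0: [79, 99, 6, 6, 74, 53, 23, 71, 70, 19]
L1: h(79,99)=(79*31+99)%997=554 h(6,6)=(6*31+6)%997=192 h(74,53)=(74*31+53)%997=353 h(23,71)=(23*31+71)%997=784 h(70,19)=(70*31+19)%997=195 -> [554, 192, 353, 784, 195]
L2: h(554,192)=(554*31+192)%997=417 h(353,784)=(353*31+784)%997=760 h(195,195)=(195*31+195)%997=258 -> [417, 760, 258]
L3: h(417,760)=(417*31+760)%997=726 h(258,258)=(258*31+258)%997=280 -> [726, 280]
L4: h(726,280)=(726*31+280)%997=852 -> [852]

Answer: 852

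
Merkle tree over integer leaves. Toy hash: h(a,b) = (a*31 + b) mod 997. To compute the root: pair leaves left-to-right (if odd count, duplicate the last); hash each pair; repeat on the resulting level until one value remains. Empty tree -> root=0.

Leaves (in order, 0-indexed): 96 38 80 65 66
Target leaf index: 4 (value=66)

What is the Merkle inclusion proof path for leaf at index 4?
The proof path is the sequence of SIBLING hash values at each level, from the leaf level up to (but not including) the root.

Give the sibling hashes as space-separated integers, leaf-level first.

Answer: 66 118 267

Derivation:
L0 (leaves): [96, 38, 80, 65, 66], target index=4
L1: h(96,38)=(96*31+38)%997=23 [pair 0] h(80,65)=(80*31+65)%997=551 [pair 1] h(66,66)=(66*31+66)%997=118 [pair 2] -> [23, 551, 118]
  Sibling for proof at L0: 66
L2: h(23,551)=(23*31+551)%997=267 [pair 0] h(118,118)=(118*31+118)%997=785 [pair 1] -> [267, 785]
  Sibling for proof at L1: 118
L3: h(267,785)=(267*31+785)%997=89 [pair 0] -> [89]
  Sibling for proof at L2: 267
Root: 89
Proof path (sibling hashes from leaf to root): [66, 118, 267]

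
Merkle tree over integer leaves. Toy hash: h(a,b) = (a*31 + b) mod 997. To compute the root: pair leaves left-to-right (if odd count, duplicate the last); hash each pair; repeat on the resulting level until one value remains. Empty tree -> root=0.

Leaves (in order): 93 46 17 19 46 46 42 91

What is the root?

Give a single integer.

Answer: 381

Derivation:
L0: [93, 46, 17, 19, 46, 46, 42, 91]
L1: h(93,46)=(93*31+46)%997=935 h(17,19)=(17*31+19)%997=546 h(46,46)=(46*31+46)%997=475 h(42,91)=(42*31+91)%997=396 -> [935, 546, 475, 396]
L2: h(935,546)=(935*31+546)%997=618 h(475,396)=(475*31+396)%997=166 -> [618, 166]
L3: h(618,166)=(618*31+166)%997=381 -> [381]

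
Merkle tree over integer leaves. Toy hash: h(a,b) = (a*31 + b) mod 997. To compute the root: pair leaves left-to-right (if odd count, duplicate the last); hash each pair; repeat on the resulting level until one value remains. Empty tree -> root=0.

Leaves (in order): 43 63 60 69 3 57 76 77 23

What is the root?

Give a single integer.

L0: [43, 63, 60, 69, 3, 57, 76, 77, 23]
L1: h(43,63)=(43*31+63)%997=399 h(60,69)=(60*31+69)%997=932 h(3,57)=(3*31+57)%997=150 h(76,77)=(76*31+77)%997=439 h(23,23)=(23*31+23)%997=736 -> [399, 932, 150, 439, 736]
L2: h(399,932)=(399*31+932)%997=340 h(150,439)=(150*31+439)%997=104 h(736,736)=(736*31+736)%997=621 -> [340, 104, 621]
L3: h(340,104)=(340*31+104)%997=674 h(621,621)=(621*31+621)%997=929 -> [674, 929]
L4: h(674,929)=(674*31+929)%997=886 -> [886]

Answer: 886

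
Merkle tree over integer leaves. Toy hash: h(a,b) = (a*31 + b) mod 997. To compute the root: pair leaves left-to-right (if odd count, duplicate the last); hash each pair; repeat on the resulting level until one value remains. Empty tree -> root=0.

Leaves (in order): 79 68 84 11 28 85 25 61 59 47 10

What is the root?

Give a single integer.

Answer: 596

Derivation:
L0: [79, 68, 84, 11, 28, 85, 25, 61, 59, 47, 10]
L1: h(79,68)=(79*31+68)%997=523 h(84,11)=(84*31+11)%997=621 h(28,85)=(28*31+85)%997=953 h(25,61)=(25*31+61)%997=836 h(59,47)=(59*31+47)%997=879 h(10,10)=(10*31+10)%997=320 -> [523, 621, 953, 836, 879, 320]
L2: h(523,621)=(523*31+621)%997=882 h(953,836)=(953*31+836)%997=469 h(879,320)=(879*31+320)%997=650 -> [882, 469, 650]
L3: h(882,469)=(882*31+469)%997=892 h(650,650)=(650*31+650)%997=860 -> [892, 860]
L4: h(892,860)=(892*31+860)%997=596 -> [596]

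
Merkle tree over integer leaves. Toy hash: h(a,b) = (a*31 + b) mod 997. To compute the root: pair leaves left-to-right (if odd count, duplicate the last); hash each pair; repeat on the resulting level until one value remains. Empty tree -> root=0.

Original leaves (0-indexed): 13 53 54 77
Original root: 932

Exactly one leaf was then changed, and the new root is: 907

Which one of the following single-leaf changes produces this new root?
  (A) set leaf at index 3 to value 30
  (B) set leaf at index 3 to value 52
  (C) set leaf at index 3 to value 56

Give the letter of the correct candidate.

Answer: B

Derivation:
Original leaves: [13, 53, 54, 77]
Target new root: 907
Try each candidate change and compute the resulting root:
Candidate A: set leaf[3] = 30 -> leaves = [13, 53, 54, 30]
  L0: [13, 53, 54, 30]
  L1: h(13,53)=(13*31+53)%997=456 h(54,30)=(54*31+30)%997=707 -> [456, 707]
  L2: h(456,707)=(456*31+707)%997=885 -> [885]
  root = 885 != target 907
Candidate B: set leaf[3] = 52 -> leaves = [13, 53, 54, 52]
  L0: [13, 53, 54, 52]
  L1: h(13,53)=(13*31+53)%997=456 h(54,52)=(54*31+52)%997=729 -> [456, 729]
  L2: h(456,729)=(456*31+729)%997=907 -> [907]
  root = 907 == target 907  ** MATCH **
Candidate C: set leaf[3] = 56 -> leaves = [13, 53, 54, 56]
  L0: [13, 53, 54, 56]
  L1: h(13,53)=(13*31+53)%997=456 h(54,56)=(54*31+56)%997=733 -> [456, 733]
  L2: h(456,733)=(456*31+733)%997=911 -> [911]
  root = 911 != target 907
Candidate B produces the target root.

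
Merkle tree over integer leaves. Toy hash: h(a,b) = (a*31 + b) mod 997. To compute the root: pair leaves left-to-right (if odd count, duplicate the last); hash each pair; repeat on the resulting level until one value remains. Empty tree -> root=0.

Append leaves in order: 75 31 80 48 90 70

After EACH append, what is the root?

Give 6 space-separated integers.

After append 75 (leaves=[75]):
  L0: [75]
  root=75
After append 31 (leaves=[75, 31]):
  L0: [75, 31]
  L1: h(75,31)=(75*31+31)%997=362 -> [362]
  root=362
After append 80 (leaves=[75, 31, 80]):
  L0: [75, 31, 80]
  L1: h(75,31)=(75*31+31)%997=362 h(80,80)=(80*31+80)%997=566 -> [362, 566]
  L2: h(362,566)=(362*31+566)%997=821 -> [821]
  root=821
After append 48 (leaves=[75, 31, 80, 48]):
  L0: [75, 31, 80, 48]
  L1: h(75,31)=(75*31+31)%997=362 h(80,48)=(80*31+48)%997=534 -> [362, 534]
  L2: h(362,534)=(362*31+534)%997=789 -> [789]
  root=789
After append 90 (leaves=[75, 31, 80, 48, 90]):
  L0: [75, 31, 80, 48, 90]
  L1: h(75,31)=(75*31+31)%997=362 h(80,48)=(80*31+48)%997=534 h(90,90)=(90*31+90)%997=886 -> [362, 534, 886]
  L2: h(362,534)=(362*31+534)%997=789 h(886,886)=(886*31+886)%997=436 -> [789, 436]
  L3: h(789,436)=(789*31+436)%997=967 -> [967]
  root=967
After append 70 (leaves=[75, 31, 80, 48, 90, 70]):
  L0: [75, 31, 80, 48, 90, 70]
  L1: h(75,31)=(75*31+31)%997=362 h(80,48)=(80*31+48)%997=534 h(90,70)=(90*31+70)%997=866 -> [362, 534, 866]
  L2: h(362,534)=(362*31+534)%997=789 h(866,866)=(866*31+866)%997=793 -> [789, 793]
  L3: h(789,793)=(789*31+793)%997=327 -> [327]
  root=327

Answer: 75 362 821 789 967 327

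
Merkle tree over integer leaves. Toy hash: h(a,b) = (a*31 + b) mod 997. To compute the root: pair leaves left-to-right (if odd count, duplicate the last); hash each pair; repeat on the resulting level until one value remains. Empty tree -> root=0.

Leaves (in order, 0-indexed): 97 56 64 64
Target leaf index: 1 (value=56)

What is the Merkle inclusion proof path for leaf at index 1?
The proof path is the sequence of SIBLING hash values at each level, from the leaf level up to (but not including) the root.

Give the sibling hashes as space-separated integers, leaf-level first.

Answer: 97 54

Derivation:
L0 (leaves): [97, 56, 64, 64], target index=1
L1: h(97,56)=(97*31+56)%997=72 [pair 0] h(64,64)=(64*31+64)%997=54 [pair 1] -> [72, 54]
  Sibling for proof at L0: 97
L2: h(72,54)=(72*31+54)%997=292 [pair 0] -> [292]
  Sibling for proof at L1: 54
Root: 292
Proof path (sibling hashes from leaf to root): [97, 54]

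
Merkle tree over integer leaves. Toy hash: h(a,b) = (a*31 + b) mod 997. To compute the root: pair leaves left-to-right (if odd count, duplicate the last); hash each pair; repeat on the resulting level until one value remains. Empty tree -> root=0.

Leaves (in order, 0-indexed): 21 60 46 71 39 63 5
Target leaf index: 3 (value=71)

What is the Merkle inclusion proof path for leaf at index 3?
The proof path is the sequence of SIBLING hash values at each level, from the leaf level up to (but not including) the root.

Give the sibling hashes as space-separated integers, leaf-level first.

Answer: 46 711 709

Derivation:
L0 (leaves): [21, 60, 46, 71, 39, 63, 5], target index=3
L1: h(21,60)=(21*31+60)%997=711 [pair 0] h(46,71)=(46*31+71)%997=500 [pair 1] h(39,63)=(39*31+63)%997=275 [pair 2] h(5,5)=(5*31+5)%997=160 [pair 3] -> [711, 500, 275, 160]
  Sibling for proof at L0: 46
L2: h(711,500)=(711*31+500)%997=607 [pair 0] h(275,160)=(275*31+160)%997=709 [pair 1] -> [607, 709]
  Sibling for proof at L1: 711
L3: h(607,709)=(607*31+709)%997=583 [pair 0] -> [583]
  Sibling for proof at L2: 709
Root: 583
Proof path (sibling hashes from leaf to root): [46, 711, 709]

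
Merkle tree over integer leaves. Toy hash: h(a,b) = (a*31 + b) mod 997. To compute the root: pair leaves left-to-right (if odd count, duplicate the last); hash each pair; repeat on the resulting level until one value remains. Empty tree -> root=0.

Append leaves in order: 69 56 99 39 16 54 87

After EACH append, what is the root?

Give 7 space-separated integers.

Answer: 69 201 426 366 811 33 273

Derivation:
After append 69 (leaves=[69]):
  L0: [69]
  root=69
After append 56 (leaves=[69, 56]):
  L0: [69, 56]
  L1: h(69,56)=(69*31+56)%997=201 -> [201]
  root=201
After append 99 (leaves=[69, 56, 99]):
  L0: [69, 56, 99]
  L1: h(69,56)=(69*31+56)%997=201 h(99,99)=(99*31+99)%997=177 -> [201, 177]
  L2: h(201,177)=(201*31+177)%997=426 -> [426]
  root=426
After append 39 (leaves=[69, 56, 99, 39]):
  L0: [69, 56, 99, 39]
  L1: h(69,56)=(69*31+56)%997=201 h(99,39)=(99*31+39)%997=117 -> [201, 117]
  L2: h(201,117)=(201*31+117)%997=366 -> [366]
  root=366
After append 16 (leaves=[69, 56, 99, 39, 16]):
  L0: [69, 56, 99, 39, 16]
  L1: h(69,56)=(69*31+56)%997=201 h(99,39)=(99*31+39)%997=117 h(16,16)=(16*31+16)%997=512 -> [201, 117, 512]
  L2: h(201,117)=(201*31+117)%997=366 h(512,512)=(512*31+512)%997=432 -> [366, 432]
  L3: h(366,432)=(366*31+432)%997=811 -> [811]
  root=811
After append 54 (leaves=[69, 56, 99, 39, 16, 54]):
  L0: [69, 56, 99, 39, 16, 54]
  L1: h(69,56)=(69*31+56)%997=201 h(99,39)=(99*31+39)%997=117 h(16,54)=(16*31+54)%997=550 -> [201, 117, 550]
  L2: h(201,117)=(201*31+117)%997=366 h(550,550)=(550*31+550)%997=651 -> [366, 651]
  L3: h(366,651)=(366*31+651)%997=33 -> [33]
  root=33
After append 87 (leaves=[69, 56, 99, 39, 16, 54, 87]):
  L0: [69, 56, 99, 39, 16, 54, 87]
  L1: h(69,56)=(69*31+56)%997=201 h(99,39)=(99*31+39)%997=117 h(16,54)=(16*31+54)%997=550 h(87,87)=(87*31+87)%997=790 -> [201, 117, 550, 790]
  L2: h(201,117)=(201*31+117)%997=366 h(550,790)=(550*31+790)%997=891 -> [366, 891]
  L3: h(366,891)=(366*31+891)%997=273 -> [273]
  root=273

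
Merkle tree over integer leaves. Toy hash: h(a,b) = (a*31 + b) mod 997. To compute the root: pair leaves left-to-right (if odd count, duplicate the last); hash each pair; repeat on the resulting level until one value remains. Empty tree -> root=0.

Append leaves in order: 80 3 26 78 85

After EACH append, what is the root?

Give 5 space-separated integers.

After append 80 (leaves=[80]):
  L0: [80]
  root=80
After append 3 (leaves=[80, 3]):
  L0: [80, 3]
  L1: h(80,3)=(80*31+3)%997=489 -> [489]
  root=489
After append 26 (leaves=[80, 3, 26]):
  L0: [80, 3, 26]
  L1: h(80,3)=(80*31+3)%997=489 h(26,26)=(26*31+26)%997=832 -> [489, 832]
  L2: h(489,832)=(489*31+832)%997=39 -> [39]
  root=39
After append 78 (leaves=[80, 3, 26, 78]):
  L0: [80, 3, 26, 78]
  L1: h(80,3)=(80*31+3)%997=489 h(26,78)=(26*31+78)%997=884 -> [489, 884]
  L2: h(489,884)=(489*31+884)%997=91 -> [91]
  root=91
After append 85 (leaves=[80, 3, 26, 78, 85]):
  L0: [80, 3, 26, 78, 85]
  L1: h(80,3)=(80*31+3)%997=489 h(26,78)=(26*31+78)%997=884 h(85,85)=(85*31+85)%997=726 -> [489, 884, 726]
  L2: h(489,884)=(489*31+884)%997=91 h(726,726)=(726*31+726)%997=301 -> [91, 301]
  L3: h(91,301)=(91*31+301)%997=131 -> [131]
  root=131

Answer: 80 489 39 91 131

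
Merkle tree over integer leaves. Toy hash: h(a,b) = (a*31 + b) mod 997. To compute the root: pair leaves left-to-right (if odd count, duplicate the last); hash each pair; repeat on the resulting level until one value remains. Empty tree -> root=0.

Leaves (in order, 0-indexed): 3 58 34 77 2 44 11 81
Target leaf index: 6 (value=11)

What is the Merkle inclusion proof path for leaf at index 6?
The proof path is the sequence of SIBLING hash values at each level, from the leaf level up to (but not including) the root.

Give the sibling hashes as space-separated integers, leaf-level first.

L0 (leaves): [3, 58, 34, 77, 2, 44, 11, 81], target index=6
L1: h(3,58)=(3*31+58)%997=151 [pair 0] h(34,77)=(34*31+77)%997=134 [pair 1] h(2,44)=(2*31+44)%997=106 [pair 2] h(11,81)=(11*31+81)%997=422 [pair 3] -> [151, 134, 106, 422]
  Sibling for proof at L0: 81
L2: h(151,134)=(151*31+134)%997=827 [pair 0] h(106,422)=(106*31+422)%997=717 [pair 1] -> [827, 717]
  Sibling for proof at L1: 106
L3: h(827,717)=(827*31+717)%997=432 [pair 0] -> [432]
  Sibling for proof at L2: 827
Root: 432
Proof path (sibling hashes from leaf to root): [81, 106, 827]

Answer: 81 106 827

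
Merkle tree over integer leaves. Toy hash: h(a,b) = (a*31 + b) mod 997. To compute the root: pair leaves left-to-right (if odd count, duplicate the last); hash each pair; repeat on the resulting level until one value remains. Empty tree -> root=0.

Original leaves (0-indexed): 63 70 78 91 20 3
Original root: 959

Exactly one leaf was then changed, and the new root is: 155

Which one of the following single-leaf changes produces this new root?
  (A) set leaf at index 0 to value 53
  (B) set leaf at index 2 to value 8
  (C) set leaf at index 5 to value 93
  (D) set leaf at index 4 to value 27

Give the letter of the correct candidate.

Answer: A

Derivation:
Original leaves: [63, 70, 78, 91, 20, 3]
Target new root: 155
Try each candidate change and compute the resulting root:
Candidate A: set leaf[0] = 53 -> leaves = [53, 70, 78, 91, 20, 3]
  L0: [53, 70, 78, 91, 20, 3]
  L1: h(53,70)=(53*31+70)%997=716 h(78,91)=(78*31+91)%997=515 h(20,3)=(20*31+3)%997=623 -> [716, 515, 623]
  L2: h(716,515)=(716*31+515)%997=777 h(623,623)=(623*31+623)%997=993 -> [777, 993]
  L3: h(777,993)=(777*31+993)%997=155 -> [155]
  root = 155 == target 155  ** MATCH **
Candidate B: set leaf[2] = 8 -> leaves = [63, 70, 8, 91, 20, 3]
  L0: [63, 70, 8, 91, 20, 3]
  L1: h(63,70)=(63*31+70)%997=29 h(8,91)=(8*31+91)%997=339 h(20,3)=(20*31+3)%997=623 -> [29, 339, 623]
  L2: h(29,339)=(29*31+339)%997=241 h(623,623)=(623*31+623)%997=993 -> [241, 993]
  L3: h(241,993)=(241*31+993)%997=488 -> [488]
  root = 488 != target 155
Candidate C: set leaf[5] = 93 -> leaves = [63, 70, 78, 91, 20, 93]
  L0: [63, 70, 78, 91, 20, 93]
  L1: h(63,70)=(63*31+70)%997=29 h(78,91)=(78*31+91)%997=515 h(20,93)=(20*31+93)%997=713 -> [29, 515, 713]
  L2: h(29,515)=(29*31+515)%997=417 h(713,713)=(713*31+713)%997=882 -> [417, 882]
  L3: h(417,882)=(417*31+882)%997=848 -> [848]
  root = 848 != target 155
Candidate D: set leaf[4] = 27 -> leaves = [63, 70, 78, 91, 27, 3]
  L0: [63, 70, 78, 91, 27, 3]
  L1: h(63,70)=(63*31+70)%997=29 h(78,91)=(78*31+91)%997=515 h(27,3)=(27*31+3)%997=840 -> [29, 515, 840]
  L2: h(29,515)=(29*31+515)%997=417 h(840,840)=(840*31+840)%997=958 -> [417, 958]
  L3: h(417,958)=(417*31+958)%997=924 -> [924]
  root = 924 != target 155
Candidate A produces the target root.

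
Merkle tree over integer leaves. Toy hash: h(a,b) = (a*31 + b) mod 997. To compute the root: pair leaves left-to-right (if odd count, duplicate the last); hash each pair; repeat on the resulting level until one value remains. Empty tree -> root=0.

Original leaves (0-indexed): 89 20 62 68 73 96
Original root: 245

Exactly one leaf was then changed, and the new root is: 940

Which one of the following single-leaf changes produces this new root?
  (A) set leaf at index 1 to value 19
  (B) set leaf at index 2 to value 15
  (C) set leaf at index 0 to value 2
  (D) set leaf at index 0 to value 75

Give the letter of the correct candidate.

Original leaves: [89, 20, 62, 68, 73, 96]
Target new root: 940
Try each candidate change and compute the resulting root:
Candidate A: set leaf[1] = 19 -> leaves = [89, 19, 62, 68, 73, 96]
  L0: [89, 19, 62, 68, 73, 96]
  L1: h(89,19)=(89*31+19)%997=784 h(62,68)=(62*31+68)%997=993 h(73,96)=(73*31+96)%997=365 -> [784, 993, 365]
  L2: h(784,993)=(784*31+993)%997=372 h(365,365)=(365*31+365)%997=713 -> [372, 713]
  L3: h(372,713)=(372*31+713)%997=281 -> [281]
  root = 281 != target 940
Candidate B: set leaf[2] = 15 -> leaves = [89, 20, 15, 68, 73, 96]
  L0: [89, 20, 15, 68, 73, 96]
  L1: h(89,20)=(89*31+20)%997=785 h(15,68)=(15*31+68)%997=533 h(73,96)=(73*31+96)%997=365 -> [785, 533, 365]
  L2: h(785,533)=(785*31+533)%997=940 h(365,365)=(365*31+365)%997=713 -> [940, 713]
  L3: h(940,713)=(940*31+713)%997=940 -> [940]
  root = 940 == target 940  ** MATCH **
Candidate C: set leaf[0] = 2 -> leaves = [2, 20, 62, 68, 73, 96]
  L0: [2, 20, 62, 68, 73, 96]
  L1: h(2,20)=(2*31+20)%997=82 h(62,68)=(62*31+68)%997=993 h(73,96)=(73*31+96)%997=365 -> [82, 993, 365]
  L2: h(82,993)=(82*31+993)%997=544 h(365,365)=(365*31+365)%997=713 -> [544, 713]
  L3: h(544,713)=(544*31+713)%997=628 -> [628]
  root = 628 != target 940
Candidate D: set leaf[0] = 75 -> leaves = [75, 20, 62, 68, 73, 96]
  L0: [75, 20, 62, 68, 73, 96]
  L1: h(75,20)=(75*31+20)%997=351 h(62,68)=(62*31+68)%997=993 h(73,96)=(73*31+96)%997=365 -> [351, 993, 365]
  L2: h(351,993)=(351*31+993)%997=907 h(365,365)=(365*31+365)%997=713 -> [907, 713]
  L3: h(907,713)=(907*31+713)%997=914 -> [914]
  root = 914 != target 940
Candidate B produces the target root.

Answer: B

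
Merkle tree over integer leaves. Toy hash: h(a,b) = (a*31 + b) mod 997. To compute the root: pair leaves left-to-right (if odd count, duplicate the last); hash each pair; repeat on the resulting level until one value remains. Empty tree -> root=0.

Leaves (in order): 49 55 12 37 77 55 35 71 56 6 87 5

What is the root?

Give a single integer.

L0: [49, 55, 12, 37, 77, 55, 35, 71, 56, 6, 87, 5]
L1: h(49,55)=(49*31+55)%997=577 h(12,37)=(12*31+37)%997=409 h(77,55)=(77*31+55)%997=448 h(35,71)=(35*31+71)%997=159 h(56,6)=(56*31+6)%997=745 h(87,5)=(87*31+5)%997=708 -> [577, 409, 448, 159, 745, 708]
L2: h(577,409)=(577*31+409)%997=350 h(448,159)=(448*31+159)%997=89 h(745,708)=(745*31+708)%997=872 -> [350, 89, 872]
L3: h(350,89)=(350*31+89)%997=969 h(872,872)=(872*31+872)%997=985 -> [969, 985]
L4: h(969,985)=(969*31+985)%997=117 -> [117]

Answer: 117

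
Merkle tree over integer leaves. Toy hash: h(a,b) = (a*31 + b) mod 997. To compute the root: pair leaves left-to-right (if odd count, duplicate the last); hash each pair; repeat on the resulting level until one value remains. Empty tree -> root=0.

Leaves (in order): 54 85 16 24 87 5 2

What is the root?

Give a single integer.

L0: [54, 85, 16, 24, 87, 5, 2]
L1: h(54,85)=(54*31+85)%997=762 h(16,24)=(16*31+24)%997=520 h(87,5)=(87*31+5)%997=708 h(2,2)=(2*31+2)%997=64 -> [762, 520, 708, 64]
L2: h(762,520)=(762*31+520)%997=214 h(708,64)=(708*31+64)%997=78 -> [214, 78]
L3: h(214,78)=(214*31+78)%997=730 -> [730]

Answer: 730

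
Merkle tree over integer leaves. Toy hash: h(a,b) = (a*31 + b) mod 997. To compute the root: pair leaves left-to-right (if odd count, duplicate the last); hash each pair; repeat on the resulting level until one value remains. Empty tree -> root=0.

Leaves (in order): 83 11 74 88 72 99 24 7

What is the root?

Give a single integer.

Answer: 989

Derivation:
L0: [83, 11, 74, 88, 72, 99, 24, 7]
L1: h(83,11)=(83*31+11)%997=590 h(74,88)=(74*31+88)%997=388 h(72,99)=(72*31+99)%997=337 h(24,7)=(24*31+7)%997=751 -> [590, 388, 337, 751]
L2: h(590,388)=(590*31+388)%997=732 h(337,751)=(337*31+751)%997=231 -> [732, 231]
L3: h(732,231)=(732*31+231)%997=989 -> [989]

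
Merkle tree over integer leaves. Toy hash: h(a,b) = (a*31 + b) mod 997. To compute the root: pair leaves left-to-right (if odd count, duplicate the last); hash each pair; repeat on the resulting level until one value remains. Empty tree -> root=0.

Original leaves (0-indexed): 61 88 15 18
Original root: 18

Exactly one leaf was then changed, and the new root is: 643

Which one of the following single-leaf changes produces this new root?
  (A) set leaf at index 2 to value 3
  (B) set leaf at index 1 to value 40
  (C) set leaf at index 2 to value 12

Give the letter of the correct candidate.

Original leaves: [61, 88, 15, 18]
Target new root: 643
Try each candidate change and compute the resulting root:
Candidate A: set leaf[2] = 3 -> leaves = [61, 88, 3, 18]
  L0: [61, 88, 3, 18]
  L1: h(61,88)=(61*31+88)%997=982 h(3,18)=(3*31+18)%997=111 -> [982, 111]
  L2: h(982,111)=(982*31+111)%997=643 -> [643]
  root = 643 == target 643  ** MATCH **
Candidate B: set leaf[1] = 40 -> leaves = [61, 40, 15, 18]
  L0: [61, 40, 15, 18]
  L1: h(61,40)=(61*31+40)%997=934 h(15,18)=(15*31+18)%997=483 -> [934, 483]
  L2: h(934,483)=(934*31+483)%997=524 -> [524]
  root = 524 != target 643
Candidate C: set leaf[2] = 12 -> leaves = [61, 88, 12, 18]
  L0: [61, 88, 12, 18]
  L1: h(61,88)=(61*31+88)%997=982 h(12,18)=(12*31+18)%997=390 -> [982, 390]
  L2: h(982,390)=(982*31+390)%997=922 -> [922]
  root = 922 != target 643
Candidate A produces the target root.

Answer: A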